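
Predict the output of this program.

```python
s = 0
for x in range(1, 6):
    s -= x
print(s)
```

-15

x=1: s = 0-1 = -1
x=2: s = (-1)-2 = -3
x=3: s = (-3)-3 = -6
x=4: s = (-6)-4 = -10
x=5: s = (-10)-5 = -15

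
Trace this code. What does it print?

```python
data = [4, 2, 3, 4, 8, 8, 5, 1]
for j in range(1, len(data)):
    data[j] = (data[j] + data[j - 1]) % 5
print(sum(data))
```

21

j=1: data[1] = (2+4)%5 = 1 → [4, 1, 3, 4, 8, 8, 5, 1]
j=2: data[2] = (3+1)%5 = 4 → [4, 1, 4, 4, 8, 8, 5, 1]
j=3: data[3] = (4+4)%5 = 3 → [4, 1, 4, 3, 8, 8, 5, 1]
j=4: data[4] = (8+3)%5 = 1 → [4, 1, 4, 3, 1, 8, 5, 1]
j=5: data[5] = (8+1)%5 = 4 → [4, 1, 4, 3, 1, 4, 5, 1]
j=6: data[6] = (5+4)%5 = 4 → [4, 1, 4, 3, 1, 4, 4, 1]
j=7: data[7] = (1+4)%5 = 0 → [4, 1, 4, 3, 1, 4, 4, 0]
sum = 21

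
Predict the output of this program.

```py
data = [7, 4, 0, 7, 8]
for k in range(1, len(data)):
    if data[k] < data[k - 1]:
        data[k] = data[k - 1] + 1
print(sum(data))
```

45

k=1: 4<7, data[1] = 7+1 = 8 → [7, 8, 0, 7, 8]
k=2: 0<8, data[2] = 8+1 = 9 → [7, 8, 9, 7, 8]
k=3: 7<9, data[3] = 9+1 = 10 → [7, 8, 9, 10, 8]
k=4: 8<10, data[4] = 10+1 = 11 → [7, 8, 9, 10, 11]
sum = 45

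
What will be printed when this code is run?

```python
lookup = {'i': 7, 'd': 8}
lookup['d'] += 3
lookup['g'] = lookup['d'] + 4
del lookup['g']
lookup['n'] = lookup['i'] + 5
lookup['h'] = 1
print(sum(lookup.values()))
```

lookup['d'] = 8+3 = 11 → {'i': 7, 'd': 11}
lookup['g'] = lookup['d']+4 = 15 → {'i': 7, 'd': 11, 'g': 15}
del 'g' → {'i': 7, 'd': 11}
lookup['n'] = lookup['i']+5 = 12 → {'i': 7, 'd': 11, 'n': 12}
lookup['h'] = 1 → {'i': 7, 'd': 11, 'n': 12, 'h': 1}
sum of values = 31

31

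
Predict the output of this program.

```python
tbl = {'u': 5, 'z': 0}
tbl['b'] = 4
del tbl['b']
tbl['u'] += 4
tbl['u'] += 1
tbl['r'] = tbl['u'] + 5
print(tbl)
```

tbl['b'] = 4 → {'u': 5, 'z': 0, 'b': 4}
del 'b' → {'u': 5, 'z': 0}
tbl['u'] = 5+4 = 9 → {'u': 9, 'z': 0}
tbl['u'] = 9+1 = 10 → {'u': 10, 'z': 0}
tbl['r'] = tbl['u']+5 = 15 → {'u': 10, 'z': 0, 'r': 15}

{'u': 10, 'z': 0, 'r': 15}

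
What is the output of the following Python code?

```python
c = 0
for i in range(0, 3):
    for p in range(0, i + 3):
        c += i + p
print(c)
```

33

i=0,p=0: c = 0+0 = 0
i=0,p=1: c = 0+1 = 1
i=0,p=2: c = 1+2 = 3
i=1,p=0: c = 3+1 = 4
i=1,p=1: c = 4+2 = 6
i=1,p=2: c = 6+3 = 9
i=1,p=3: c = 9+4 = 13
i=2,p=0: c = 13+2 = 15
i=2,p=1: c = 15+3 = 18
i=2,p=2: c = 18+4 = 22
i=2,p=3: c = 22+5 = 27
i=2,p=4: c = 27+6 = 33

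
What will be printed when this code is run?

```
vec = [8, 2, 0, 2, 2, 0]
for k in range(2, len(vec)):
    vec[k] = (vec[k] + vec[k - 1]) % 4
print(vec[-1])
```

k=2: vec[2] = (0+2)%4 = 2 → [8, 2, 2, 2, 2, 0]
k=3: vec[3] = (2+2)%4 = 0 → [8, 2, 2, 0, 2, 0]
k=4: vec[4] = (2+0)%4 = 2 → [8, 2, 2, 0, 2, 0]
k=5: vec[5] = (0+2)%4 = 2 → [8, 2, 2, 0, 2, 2]

2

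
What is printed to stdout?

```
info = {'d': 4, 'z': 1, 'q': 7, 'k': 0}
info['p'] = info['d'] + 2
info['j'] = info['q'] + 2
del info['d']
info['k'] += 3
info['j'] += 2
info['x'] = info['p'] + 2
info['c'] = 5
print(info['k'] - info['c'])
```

-2

info['p'] = info['d']+2 = 6 → {'d': 4, 'z': 1, 'q': 7, 'k': 0, 'p': 6}
info['j'] = info['q']+2 = 9 → {'d': 4, 'z': 1, 'q': 7, 'k': 0, 'p': 6, 'j': 9}
del 'd' → {'z': 1, 'q': 7, 'k': 0, 'p': 6, 'j': 9}
info['k'] = 0+3 = 3 → {'z': 1, 'q': 7, 'k': 3, 'p': 6, 'j': 9}
info['j'] = 9+2 = 11 → {'z': 1, 'q': 7, 'k': 3, 'p': 6, 'j': 11}
info['x'] = info['p']+2 = 8 → {'z': 1, 'q': 7, 'k': 3, 'p': 6, 'j': 11, 'x': 8}
info['c'] = 5 → {'z': 1, 'q': 7, 'k': 3, 'p': 6, 'j': 11, 'x': 8, 'c': 5}
info['k']-info['c'] = 3-5 = -2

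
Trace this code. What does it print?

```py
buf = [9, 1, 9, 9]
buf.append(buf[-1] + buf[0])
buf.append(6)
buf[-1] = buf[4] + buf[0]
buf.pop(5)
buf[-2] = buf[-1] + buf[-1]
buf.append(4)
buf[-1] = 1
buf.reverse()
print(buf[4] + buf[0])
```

2

append buf[-1]+buf[0] = 9+9 = 18 → [9, 1, 9, 9, 18]
append 6 → [9, 1, 9, 9, 18, 6]
buf[-1] = buf[4]+buf[0] = 18+9 = 27 → [9, 1, 9, 9, 18, 27]
pop(5) removes 27 → [9, 1, 9, 9, 18]
buf[-2] = buf[-1]+buf[-1] = 18+18 = 36 → [9, 1, 9, 36, 18]
append 4 → [9, 1, 9, 36, 18, 4]
buf[-1] = 1 → [9, 1, 9, 36, 18, 1]
reverse → [1, 18, 36, 9, 1, 9]
buf[4]+buf[0] = 1+1 = 2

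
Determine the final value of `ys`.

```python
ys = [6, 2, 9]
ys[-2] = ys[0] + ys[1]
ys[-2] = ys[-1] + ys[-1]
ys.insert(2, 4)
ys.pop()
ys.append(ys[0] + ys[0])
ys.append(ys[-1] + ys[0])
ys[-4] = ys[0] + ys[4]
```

[6, 24, 4, 12, 18]

ys[-2] = ys[0]+ys[1] = 6+2 = 8 → [6, 8, 9]
ys[-2] = ys[-1]+ys[-1] = 9+9 = 18 → [6, 18, 9]
insert 4 at 2 → [6, 18, 4, 9]
pop() removes 9 → [6, 18, 4]
append ys[0]+ys[0] = 6+6 = 12 → [6, 18, 4, 12]
append ys[-1]+ys[0] = 12+6 = 18 → [6, 18, 4, 12, 18]
ys[-4] = ys[0]+ys[4] = 6+18 = 24 → [6, 24, 4, 12, 18]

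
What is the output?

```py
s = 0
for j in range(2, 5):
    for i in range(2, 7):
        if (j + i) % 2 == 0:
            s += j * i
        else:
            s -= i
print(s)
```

68

j=2,i=2: even sum, s = 0+4 = 4
j=2,i=3: odd sum, s = 4-3 = 1
j=2,i=4: even sum, s = 1+8 = 9
j=2,i=5: odd sum, s = 9-5 = 4
j=2,i=6: even sum, s = 4+12 = 16
j=3,i=2: odd sum, s = 16-2 = 14
j=3,i=3: even sum, s = 14+9 = 23
j=3,i=4: odd sum, s = 23-4 = 19
j=3,i=5: even sum, s = 19+15 = 34
j=3,i=6: odd sum, s = 34-6 = 28
j=4,i=2: even sum, s = 28+8 = 36
j=4,i=3: odd sum, s = 36-3 = 33
j=4,i=4: even sum, s = 33+16 = 49
j=4,i=5: odd sum, s = 49-5 = 44
j=4,i=6: even sum, s = 44+24 = 68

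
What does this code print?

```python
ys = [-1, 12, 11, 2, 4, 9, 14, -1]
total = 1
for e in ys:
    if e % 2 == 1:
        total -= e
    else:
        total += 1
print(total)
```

-13

e=-1: odd, total = 1-(-1) = 2
e=12: not odd, total = 2+1 = 3
e=11: odd, total = 3-11 = -8
e=2: not odd, total = (-8)+1 = -7
e=4: not odd, total = (-7)+1 = -6
e=9: odd, total = (-6)-9 = -15
e=14: not odd, total = (-15)+1 = -14
e=-1: odd, total = (-14)-(-1) = -13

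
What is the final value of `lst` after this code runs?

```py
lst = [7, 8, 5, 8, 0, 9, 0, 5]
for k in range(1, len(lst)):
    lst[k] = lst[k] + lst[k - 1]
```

k=1: lst[1] = 8+7 = 15 → [7, 15, 5, 8, 0, 9, 0, 5]
k=2: lst[2] = 5+15 = 20 → [7, 15, 20, 8, 0, 9, 0, 5]
k=3: lst[3] = 8+20 = 28 → [7, 15, 20, 28, 0, 9, 0, 5]
k=4: lst[4] = 0+28 = 28 → [7, 15, 20, 28, 28, 9, 0, 5]
k=5: lst[5] = 9+28 = 37 → [7, 15, 20, 28, 28, 37, 0, 5]
k=6: lst[6] = 0+37 = 37 → [7, 15, 20, 28, 28, 37, 37, 5]
k=7: lst[7] = 5+37 = 42 → [7, 15, 20, 28, 28, 37, 37, 42]

[7, 15, 20, 28, 28, 37, 37, 42]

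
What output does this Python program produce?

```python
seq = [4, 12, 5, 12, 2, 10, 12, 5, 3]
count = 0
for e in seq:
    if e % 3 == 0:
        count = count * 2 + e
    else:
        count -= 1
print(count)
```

137

e=4: not %3==0, count = 0-1 = -1
e=12: %3==0, count = (-1)*2+12 = 10
e=5: not %3==0, count = 10-1 = 9
e=12: %3==0, count = 9*2+12 = 30
e=2: not %3==0, count = 30-1 = 29
e=10: not %3==0, count = 29-1 = 28
e=12: %3==0, count = 28*2+12 = 68
e=5: not %3==0, count = 68-1 = 67
e=3: %3==0, count = 67*2+3 = 137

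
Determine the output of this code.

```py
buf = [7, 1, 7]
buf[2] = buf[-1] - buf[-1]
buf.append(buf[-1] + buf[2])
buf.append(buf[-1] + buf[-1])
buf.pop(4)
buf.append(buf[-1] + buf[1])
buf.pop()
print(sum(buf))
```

buf[2] = buf[-1]-buf[-1] = 7-7 = 0 → [7, 1, 0]
append buf[-1]+buf[2] = 0+0 = 0 → [7, 1, 0, 0]
append buf[-1]+buf[-1] = 0+0 = 0 → [7, 1, 0, 0, 0]
pop(4) removes 0 → [7, 1, 0, 0]
append buf[-1]+buf[1] = 0+1 = 1 → [7, 1, 0, 0, 1]
pop() removes 1 → [7, 1, 0, 0]
sum = 8

8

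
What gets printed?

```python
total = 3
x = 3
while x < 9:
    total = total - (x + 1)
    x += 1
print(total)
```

-36

x=3: total = 3-4 = -1
x=4: total = (-1)-5 = -6
x=5: total = (-6)-6 = -12
x=6: total = (-12)-7 = -19
x=7: total = (-19)-8 = -27
x=8: total = (-27)-9 = -36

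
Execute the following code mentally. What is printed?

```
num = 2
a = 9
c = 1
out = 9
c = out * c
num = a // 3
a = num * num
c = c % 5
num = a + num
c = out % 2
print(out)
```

9

c = 9*1 = 9
num = 9//3 = 3
a = 3*3 = 9
c = 9%5 = 4
num = 9+3 = 12
c = 9%2 = 1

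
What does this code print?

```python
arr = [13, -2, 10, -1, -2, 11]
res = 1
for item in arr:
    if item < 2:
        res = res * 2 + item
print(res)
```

-4

item=13: not <2
item=-2: <2, res = 1*2+(-2) = 0
item=10: not <2
item=-1: <2, res = 0*2+(-1) = -1
item=-2: <2, res = (-1)*2+(-2) = -4
item=11: not <2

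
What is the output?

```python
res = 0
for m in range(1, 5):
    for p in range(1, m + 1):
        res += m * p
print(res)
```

65

m=1,p=1: res = 0+1 = 1
m=2,p=1: res = 1+2 = 3
m=2,p=2: res = 3+4 = 7
m=3,p=1: res = 7+3 = 10
m=3,p=2: res = 10+6 = 16
m=3,p=3: res = 16+9 = 25
m=4,p=1: res = 25+4 = 29
m=4,p=2: res = 29+8 = 37
m=4,p=3: res = 37+12 = 49
m=4,p=4: res = 49+16 = 65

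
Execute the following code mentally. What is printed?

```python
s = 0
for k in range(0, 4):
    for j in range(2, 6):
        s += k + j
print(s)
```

k=0,j=2: s = 0+2 = 2
k=0,j=3: s = 2+3 = 5
k=0,j=4: s = 5+4 = 9
k=0,j=5: s = 9+5 = 14
k=1,j=2: s = 14+3 = 17
k=1,j=3: s = 17+4 = 21
k=1,j=4: s = 21+5 = 26
k=1,j=5: s = 26+6 = 32
k=2,j=2: s = 32+4 = 36
k=2,j=3: s = 36+5 = 41
k=2,j=4: s = 41+6 = 47
k=2,j=5: s = 47+7 = 54
k=3,j=2: s = 54+5 = 59
k=3,j=3: s = 59+6 = 65
k=3,j=4: s = 65+7 = 72
k=3,j=5: s = 72+8 = 80

80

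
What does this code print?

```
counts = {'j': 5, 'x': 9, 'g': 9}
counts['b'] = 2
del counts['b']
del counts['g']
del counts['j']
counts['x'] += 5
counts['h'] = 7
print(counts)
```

{'x': 14, 'h': 7}

counts['b'] = 2 → {'j': 5, 'x': 9, 'g': 9, 'b': 2}
del 'b' → {'j': 5, 'x': 9, 'g': 9}
del 'g' → {'j': 5, 'x': 9}
del 'j' → {'x': 9}
counts['x'] = 9+5 = 14 → {'x': 14}
counts['h'] = 7 → {'x': 14, 'h': 7}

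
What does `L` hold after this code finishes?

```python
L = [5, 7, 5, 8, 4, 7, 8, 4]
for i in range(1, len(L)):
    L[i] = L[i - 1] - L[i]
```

i=1: L[1] = 5-7 = -2 → [5, -2, 5, 8, 4, 7, 8, 4]
i=2: L[2] = (-2)-5 = -7 → [5, -2, -7, 8, 4, 7, 8, 4]
i=3: L[3] = (-7)-8 = -15 → [5, -2, -7, -15, 4, 7, 8, 4]
i=4: L[4] = (-15)-4 = -19 → [5, -2, -7, -15, -19, 7, 8, 4]
i=5: L[5] = (-19)-7 = -26 → [5, -2, -7, -15, -19, -26, 8, 4]
i=6: L[6] = (-26)-8 = -34 → [5, -2, -7, -15, -19, -26, -34, 4]
i=7: L[7] = (-34)-4 = -38 → [5, -2, -7, -15, -19, -26, -34, -38]

[5, -2, -7, -15, -19, -26, -34, -38]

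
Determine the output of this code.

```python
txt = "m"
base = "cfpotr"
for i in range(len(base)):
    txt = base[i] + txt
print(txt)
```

rtopfcm

i=0: prepend 'c' → 'cm'
i=1: prepend 'f' → 'fcm'
i=2: prepend 'p' → 'pfcm'
i=3: prepend 'o' → 'opfcm'
i=4: prepend 't' → 'topfcm'
i=5: prepend 'r' → 'rtopfcm'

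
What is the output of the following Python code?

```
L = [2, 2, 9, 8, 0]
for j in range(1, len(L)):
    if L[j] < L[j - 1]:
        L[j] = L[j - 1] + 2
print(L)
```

[2, 2, 9, 11, 13]

j=1: 2>=2, unchanged → [2, 2, 9, 8, 0]
j=2: 9>=2, unchanged → [2, 2, 9, 8, 0]
j=3: 8<9, L[3] = 9+2 = 11 → [2, 2, 9, 11, 0]
j=4: 0<11, L[4] = 11+2 = 13 → [2, 2, 9, 11, 13]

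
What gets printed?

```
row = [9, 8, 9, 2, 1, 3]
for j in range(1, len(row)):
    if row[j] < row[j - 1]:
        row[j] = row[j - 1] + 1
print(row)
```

[9, 10, 11, 12, 13, 14]

j=1: 8<9, row[1] = 9+1 = 10 → [9, 10, 9, 2, 1, 3]
j=2: 9<10, row[2] = 10+1 = 11 → [9, 10, 11, 2, 1, 3]
j=3: 2<11, row[3] = 11+1 = 12 → [9, 10, 11, 12, 1, 3]
j=4: 1<12, row[4] = 12+1 = 13 → [9, 10, 11, 12, 13, 3]
j=5: 3<13, row[5] = 13+1 = 14 → [9, 10, 11, 12, 13, 14]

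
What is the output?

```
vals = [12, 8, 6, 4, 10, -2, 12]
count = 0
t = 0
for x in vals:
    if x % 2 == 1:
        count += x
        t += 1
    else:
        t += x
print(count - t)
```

-50

x=12: not odd; t=12
x=8: not odd; t=20
x=6: not odd; t=26
x=4: not odd; t=30
x=10: not odd; t=40
x=-2: not odd; t=38
x=12: not odd; t=50
count-t = 0-50 = -50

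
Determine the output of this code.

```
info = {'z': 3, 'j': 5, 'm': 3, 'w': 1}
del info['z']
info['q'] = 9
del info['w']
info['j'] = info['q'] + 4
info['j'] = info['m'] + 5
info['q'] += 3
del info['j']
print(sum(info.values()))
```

del 'z' → {'j': 5, 'm': 3, 'w': 1}
info['q'] = 9 → {'j': 5, 'm': 3, 'w': 1, 'q': 9}
del 'w' → {'j': 5, 'm': 3, 'q': 9}
info['j'] = info['q']+4 = 13 → {'j': 13, 'm': 3, 'q': 9}
info['j'] = info['m']+5 = 8 → {'j': 8, 'm': 3, 'q': 9}
info['q'] = 9+3 = 12 → {'j': 8, 'm': 3, 'q': 12}
del 'j' → {'m': 3, 'q': 12}
sum of values = 15

15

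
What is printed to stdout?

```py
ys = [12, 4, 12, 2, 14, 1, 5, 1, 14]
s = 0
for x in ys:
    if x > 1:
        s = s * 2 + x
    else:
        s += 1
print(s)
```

1190

x=12: >1, s = 0*2+12 = 12
x=4: >1, s = 12*2+4 = 28
x=12: >1, s = 28*2+12 = 68
x=2: >1, s = 68*2+2 = 138
x=14: >1, s = 138*2+14 = 290
x=1: not >1, s = 290+1 = 291
x=5: >1, s = 291*2+5 = 587
x=1: not >1, s = 587+1 = 588
x=14: >1, s = 588*2+14 = 1190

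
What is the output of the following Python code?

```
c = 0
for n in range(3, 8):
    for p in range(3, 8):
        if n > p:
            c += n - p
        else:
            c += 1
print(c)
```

n=3,p=3: not 3>3, c = 0+1 = 1
n=3,p=4: not 3>4, c = 1+1 = 2
n=3,p=5: not 3>5, c = 2+1 = 3
n=3,p=6: not 3>6, c = 3+1 = 4
n=3,p=7: not 3>7, c = 4+1 = 5
n=4,p=3: 4>3, c = 5+1 = 6
n=4,p=4: not 4>4, c = 6+1 = 7
n=4,p=5: not 4>5, c = 7+1 = 8
n=4,p=6: not 4>6, c = 8+1 = 9
n=4,p=7: not 4>7, c = 9+1 = 10
n=5,p=3: 5>3, c = 10+2 = 12
n=5,p=4: 5>4, c = 12+1 = 13
n=5,p=5: not 5>5, c = 13+1 = 14
n=5,p=6: not 5>6, c = 14+1 = 15
n=5,p=7: not 5>7, c = 15+1 = 16
n=6,p=3: 6>3, c = 16+3 = 19
n=6,p=4: 6>4, c = 19+2 = 21
n=6,p=5: 6>5, c = 21+1 = 22
n=6,p=6: not 6>6, c = 22+1 = 23
n=6,p=7: not 6>7, c = 23+1 = 24
n=7,p=3: 7>3, c = 24+4 = 28
n=7,p=4: 7>4, c = 28+3 = 31
n=7,p=5: 7>5, c = 31+2 = 33
n=7,p=6: 7>6, c = 33+1 = 34
n=7,p=7: not 7>7, c = 34+1 = 35

35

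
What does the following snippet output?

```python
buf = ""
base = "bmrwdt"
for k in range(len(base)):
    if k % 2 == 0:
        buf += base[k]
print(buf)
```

k=0: add 'b' → 'b'
k=1: skip
k=2: add 'r' → 'br'
k=3: skip
k=4: add 'd' → 'brd'
k=5: skip

brd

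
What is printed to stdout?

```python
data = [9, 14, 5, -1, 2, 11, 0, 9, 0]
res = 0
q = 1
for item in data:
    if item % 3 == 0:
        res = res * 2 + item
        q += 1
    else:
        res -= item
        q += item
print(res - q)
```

-194

item=9: %3==0, res = 0*2+9 = 9; q=2
item=14: not %3==0, res = 9-14 = -5; q=16
item=5: not %3==0, res = (-5)-5 = -10; q=21
item=-1: not %3==0, res = (-10)-(-1) = -9; q=20
item=2: not %3==0, res = (-9)-2 = -11; q=22
item=11: not %3==0, res = (-11)-11 = -22; q=33
item=0: %3==0, res = (-22)*2+0 = -44; q=34
item=9: %3==0, res = (-44)*2+9 = -79; q=35
item=0: %3==0, res = (-79)*2+0 = -158; q=36
res-q = (-158)-36 = -194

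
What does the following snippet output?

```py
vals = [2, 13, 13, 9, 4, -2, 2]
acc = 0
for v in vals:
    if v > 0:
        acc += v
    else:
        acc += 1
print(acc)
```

v=2: >0, acc = 0+2 = 2
v=13: >0, acc = 2+13 = 15
v=13: >0, acc = 15+13 = 28
v=9: >0, acc = 28+9 = 37
v=4: >0, acc = 37+4 = 41
v=-2: not >0, acc = 41+1 = 42
v=2: >0, acc = 42+2 = 44

44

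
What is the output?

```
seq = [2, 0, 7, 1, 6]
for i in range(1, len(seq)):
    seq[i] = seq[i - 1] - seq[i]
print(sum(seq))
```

i=1: seq[1] = 2-0 = 2 → [2, 2, 7, 1, 6]
i=2: seq[2] = 2-7 = -5 → [2, 2, -5, 1, 6]
i=3: seq[3] = (-5)-1 = -6 → [2, 2, -5, -6, 6]
i=4: seq[4] = (-6)-6 = -12 → [2, 2, -5, -6, -12]
sum = -19

-19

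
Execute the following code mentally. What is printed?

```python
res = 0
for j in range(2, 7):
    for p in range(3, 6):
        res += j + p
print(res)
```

j=2,p=3: res = 0+5 = 5
j=2,p=4: res = 5+6 = 11
j=2,p=5: res = 11+7 = 18
j=3,p=3: res = 18+6 = 24
j=3,p=4: res = 24+7 = 31
j=3,p=5: res = 31+8 = 39
j=4,p=3: res = 39+7 = 46
j=4,p=4: res = 46+8 = 54
j=4,p=5: res = 54+9 = 63
j=5,p=3: res = 63+8 = 71
j=5,p=4: res = 71+9 = 80
j=5,p=5: res = 80+10 = 90
j=6,p=3: res = 90+9 = 99
j=6,p=4: res = 99+10 = 109
j=6,p=5: res = 109+11 = 120

120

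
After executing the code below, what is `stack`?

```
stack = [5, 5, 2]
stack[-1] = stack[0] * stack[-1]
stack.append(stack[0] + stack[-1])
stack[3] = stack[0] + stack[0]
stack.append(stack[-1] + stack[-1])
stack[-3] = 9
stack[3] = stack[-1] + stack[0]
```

stack[-1] = stack[0]*stack[-1] = 5*2 = 10 → [5, 5, 10]
append stack[0]+stack[-1] = 5+10 = 15 → [5, 5, 10, 15]
stack[3] = stack[0]+stack[0] = 5+5 = 10 → [5, 5, 10, 10]
append stack[-1]+stack[-1] = 10+10 = 20 → [5, 5, 10, 10, 20]
stack[-3] = 9 → [5, 5, 9, 10, 20]
stack[3] = stack[-1]+stack[0] = 20+5 = 25 → [5, 5, 9, 25, 20]

[5, 5, 9, 25, 20]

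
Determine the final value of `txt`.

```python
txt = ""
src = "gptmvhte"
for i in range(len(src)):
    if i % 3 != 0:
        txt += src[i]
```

'ptvhe'

i=0: skip
i=1: add 'p' → 'p'
i=2: add 't' → 'pt'
i=3: skip
i=4: add 'v' → 'ptv'
i=5: add 'h' → 'ptvh'
i=6: skip
i=7: add 'e' → 'ptvhe'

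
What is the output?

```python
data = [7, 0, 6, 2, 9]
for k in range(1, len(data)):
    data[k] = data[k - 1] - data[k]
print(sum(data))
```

k=1: data[1] = 7-0 = 7 → [7, 7, 6, 2, 9]
k=2: data[2] = 7-6 = 1 → [7, 7, 1, 2, 9]
k=3: data[3] = 1-2 = -1 → [7, 7, 1, -1, 9]
k=4: data[4] = (-1)-9 = -10 → [7, 7, 1, -1, -10]
sum = 4

4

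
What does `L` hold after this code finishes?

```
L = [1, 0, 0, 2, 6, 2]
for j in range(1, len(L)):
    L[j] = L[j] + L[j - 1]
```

j=1: L[1] = 0+1 = 1 → [1, 1, 0, 2, 6, 2]
j=2: L[2] = 0+1 = 1 → [1, 1, 1, 2, 6, 2]
j=3: L[3] = 2+1 = 3 → [1, 1, 1, 3, 6, 2]
j=4: L[4] = 6+3 = 9 → [1, 1, 1, 3, 9, 2]
j=5: L[5] = 2+9 = 11 → [1, 1, 1, 3, 9, 11]

[1, 1, 1, 3, 9, 11]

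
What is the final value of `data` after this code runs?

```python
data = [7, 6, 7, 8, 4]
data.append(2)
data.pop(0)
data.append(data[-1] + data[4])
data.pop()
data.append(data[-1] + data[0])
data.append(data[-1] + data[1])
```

append 2 → [7, 6, 7, 8, 4, 2]
pop(0) removes 7 → [6, 7, 8, 4, 2]
append data[-1]+data[4] = 2+2 = 4 → [6, 7, 8, 4, 2, 4]
pop() removes 4 → [6, 7, 8, 4, 2]
append data[-1]+data[0] = 2+6 = 8 → [6, 7, 8, 4, 2, 8]
append data[-1]+data[1] = 8+7 = 15 → [6, 7, 8, 4, 2, 8, 15]

[6, 7, 8, 4, 2, 8, 15]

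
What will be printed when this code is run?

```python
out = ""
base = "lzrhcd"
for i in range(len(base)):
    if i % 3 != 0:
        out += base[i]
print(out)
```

i=0: skip
i=1: add 'z' → 'z'
i=2: add 'r' → 'zr'
i=3: skip
i=4: add 'c' → 'zrc'
i=5: add 'd' → 'zrcd'

zrcd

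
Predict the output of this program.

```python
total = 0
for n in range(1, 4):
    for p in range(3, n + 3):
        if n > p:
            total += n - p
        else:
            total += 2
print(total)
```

12

n=1,p=3: not 1>3, total = 0+2 = 2
n=2,p=3: not 2>3, total = 2+2 = 4
n=2,p=4: not 2>4, total = 4+2 = 6
n=3,p=3: not 3>3, total = 6+2 = 8
n=3,p=4: not 3>4, total = 8+2 = 10
n=3,p=5: not 3>5, total = 10+2 = 12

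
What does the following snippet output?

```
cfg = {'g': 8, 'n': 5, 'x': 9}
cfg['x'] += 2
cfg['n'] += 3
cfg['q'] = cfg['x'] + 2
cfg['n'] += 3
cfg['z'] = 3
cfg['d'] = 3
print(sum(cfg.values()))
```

49

cfg['x'] = 9+2 = 11 → {'g': 8, 'n': 5, 'x': 11}
cfg['n'] = 5+3 = 8 → {'g': 8, 'n': 8, 'x': 11}
cfg['q'] = cfg['x']+2 = 13 → {'g': 8, 'n': 8, 'x': 11, 'q': 13}
cfg['n'] = 8+3 = 11 → {'g': 8, 'n': 11, 'x': 11, 'q': 13}
cfg['z'] = 3 → {'g': 8, 'n': 11, 'x': 11, 'q': 13, 'z': 3}
cfg['d'] = 3 → {'g': 8, 'n': 11, 'x': 11, 'q': 13, 'z': 3, 'd': 3}
sum of values = 49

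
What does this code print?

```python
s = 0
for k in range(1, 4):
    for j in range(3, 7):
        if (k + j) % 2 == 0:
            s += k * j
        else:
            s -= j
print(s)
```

k=1,j=3: even sum, s = 0+3 = 3
k=1,j=4: odd sum, s = 3-4 = -1
k=1,j=5: even sum, s = (-1)+5 = 4
k=1,j=6: odd sum, s = 4-6 = -2
k=2,j=3: odd sum, s = (-2)-3 = -5
k=2,j=4: even sum, s = (-5)+8 = 3
k=2,j=5: odd sum, s = 3-5 = -2
k=2,j=6: even sum, s = (-2)+12 = 10
k=3,j=3: even sum, s = 10+9 = 19
k=3,j=4: odd sum, s = 19-4 = 15
k=3,j=5: even sum, s = 15+15 = 30
k=3,j=6: odd sum, s = 30-6 = 24

24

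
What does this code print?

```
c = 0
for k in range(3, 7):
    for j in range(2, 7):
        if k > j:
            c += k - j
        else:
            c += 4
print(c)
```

60

k=3,j=2: 3>2, c = 0+1 = 1
k=3,j=3: not 3>3, c = 1+4 = 5
k=3,j=4: not 3>4, c = 5+4 = 9
k=3,j=5: not 3>5, c = 9+4 = 13
k=3,j=6: not 3>6, c = 13+4 = 17
k=4,j=2: 4>2, c = 17+2 = 19
k=4,j=3: 4>3, c = 19+1 = 20
k=4,j=4: not 4>4, c = 20+4 = 24
k=4,j=5: not 4>5, c = 24+4 = 28
k=4,j=6: not 4>6, c = 28+4 = 32
k=5,j=2: 5>2, c = 32+3 = 35
k=5,j=3: 5>3, c = 35+2 = 37
k=5,j=4: 5>4, c = 37+1 = 38
k=5,j=5: not 5>5, c = 38+4 = 42
k=5,j=6: not 5>6, c = 42+4 = 46
k=6,j=2: 6>2, c = 46+4 = 50
k=6,j=3: 6>3, c = 50+3 = 53
k=6,j=4: 6>4, c = 53+2 = 55
k=6,j=5: 6>5, c = 55+1 = 56
k=6,j=6: not 6>6, c = 56+4 = 60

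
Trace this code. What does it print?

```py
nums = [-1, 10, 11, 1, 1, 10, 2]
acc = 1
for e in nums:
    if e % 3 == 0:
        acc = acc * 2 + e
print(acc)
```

1

e=-1: not %3==0
e=10: not %3==0
e=11: not %3==0
e=1: not %3==0
e=1: not %3==0
e=10: not %3==0
e=2: not %3==0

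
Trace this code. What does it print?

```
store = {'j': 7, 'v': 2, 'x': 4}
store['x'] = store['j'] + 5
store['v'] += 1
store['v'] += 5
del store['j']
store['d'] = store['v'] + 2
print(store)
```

store['x'] = store['j']+5 = 12 → {'j': 7, 'v': 2, 'x': 12}
store['v'] = 2+1 = 3 → {'j': 7, 'v': 3, 'x': 12}
store['v'] = 3+5 = 8 → {'j': 7, 'v': 8, 'x': 12}
del 'j' → {'v': 8, 'x': 12}
store['d'] = store['v']+2 = 10 → {'v': 8, 'x': 12, 'd': 10}

{'v': 8, 'x': 12, 'd': 10}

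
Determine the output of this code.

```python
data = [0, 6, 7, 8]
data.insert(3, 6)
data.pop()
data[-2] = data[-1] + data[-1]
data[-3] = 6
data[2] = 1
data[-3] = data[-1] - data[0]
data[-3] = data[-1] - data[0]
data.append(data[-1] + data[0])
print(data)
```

insert 6 at 3 → [0, 6, 7, 6, 8]
pop() removes 8 → [0, 6, 7, 6]
data[-2] = data[-1]+data[-1] = 6+6 = 12 → [0, 6, 12, 6]
data[-3] = 6 → [0, 6, 12, 6]
data[2] = 1 → [0, 6, 1, 6]
data[-3] = data[-1]-data[0] = 6-0 = 6 → [0, 6, 1, 6]
data[-3] = data[-1]-data[0] = 6-0 = 6 → [0, 6, 1, 6]
append data[-1]+data[0] = 6+0 = 6 → [0, 6, 1, 6, 6]

[0, 6, 1, 6, 6]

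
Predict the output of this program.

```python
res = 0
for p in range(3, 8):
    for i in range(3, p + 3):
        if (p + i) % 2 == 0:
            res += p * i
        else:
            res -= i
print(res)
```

360

p=3,i=3: even sum, res = 0+9 = 9
p=3,i=4: odd sum, res = 9-4 = 5
p=3,i=5: even sum, res = 5+15 = 20
p=4,i=3: odd sum, res = 20-3 = 17
p=4,i=4: even sum, res = 17+16 = 33
p=4,i=5: odd sum, res = 33-5 = 28
p=4,i=6: even sum, res = 28+24 = 52
p=5,i=3: even sum, res = 52+15 = 67
p=5,i=4: odd sum, res = 67-4 = 63
p=5,i=5: even sum, res = 63+25 = 88
p=5,i=6: odd sum, res = 88-6 = 82
p=5,i=7: even sum, res = 82+35 = 117
p=6,i=3: odd sum, res = 117-3 = 114
p=6,i=4: even sum, res = 114+24 = 138
p=6,i=5: odd sum, res = 138-5 = 133
p=6,i=6: even sum, res = 133+36 = 169
p=6,i=7: odd sum, res = 169-7 = 162
p=6,i=8: even sum, res = 162+48 = 210
p=7,i=3: even sum, res = 210+21 = 231
p=7,i=4: odd sum, res = 231-4 = 227
p=7,i=5: even sum, res = 227+35 = 262
p=7,i=6: odd sum, res = 262-6 = 256
p=7,i=7: even sum, res = 256+49 = 305
p=7,i=8: odd sum, res = 305-8 = 297
p=7,i=9: even sum, res = 297+63 = 360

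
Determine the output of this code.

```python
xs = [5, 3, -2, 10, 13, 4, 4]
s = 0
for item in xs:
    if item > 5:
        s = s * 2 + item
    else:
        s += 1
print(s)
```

item=5: not >5, s = 0+1 = 1
item=3: not >5, s = 1+1 = 2
item=-2: not >5, s = 2+1 = 3
item=10: >5, s = 3*2+10 = 16
item=13: >5, s = 16*2+13 = 45
item=4: not >5, s = 45+1 = 46
item=4: not >5, s = 46+1 = 47

47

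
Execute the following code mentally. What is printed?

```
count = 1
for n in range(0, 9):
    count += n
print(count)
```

n=0: count = 1+0 = 1
n=1: count = 1+1 = 2
n=2: count = 2+2 = 4
n=3: count = 4+3 = 7
n=4: count = 7+4 = 11
n=5: count = 11+5 = 16
n=6: count = 16+6 = 22
n=7: count = 22+7 = 29
n=8: count = 29+8 = 37

37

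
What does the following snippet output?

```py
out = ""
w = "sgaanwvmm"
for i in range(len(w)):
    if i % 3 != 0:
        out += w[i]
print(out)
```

ganwmm

i=0: skip
i=1: add 'g' → 'g'
i=2: add 'a' → 'ga'
i=3: skip
i=4: add 'n' → 'gan'
i=5: add 'w' → 'ganw'
i=6: skip
i=7: add 'm' → 'ganwm'
i=8: add 'm' → 'ganwmm'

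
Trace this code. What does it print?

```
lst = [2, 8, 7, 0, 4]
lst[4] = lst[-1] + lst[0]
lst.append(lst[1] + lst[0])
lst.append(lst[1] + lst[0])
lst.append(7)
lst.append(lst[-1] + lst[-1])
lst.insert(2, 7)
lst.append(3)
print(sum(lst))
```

74

lst[4] = lst[-1]+lst[0] = 4+2 = 6 → [2, 8, 7, 0, 6]
append lst[1]+lst[0] = 8+2 = 10 → [2, 8, 7, 0, 6, 10]
append lst[1]+lst[0] = 8+2 = 10 → [2, 8, 7, 0, 6, 10, 10]
append 7 → [2, 8, 7, 0, 6, 10, 10, 7]
append lst[-1]+lst[-1] = 7+7 = 14 → [2, 8, 7, 0, 6, 10, 10, 7, 14]
insert 7 at 2 → [2, 8, 7, 7, 0, 6, 10, 10, 7, 14]
append 3 → [2, 8, 7, 7, 0, 6, 10, 10, 7, 14, 3]
sum = 74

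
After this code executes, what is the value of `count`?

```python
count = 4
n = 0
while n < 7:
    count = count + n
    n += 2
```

n=0: count = 4+0 = 4
n=2: count = 4+2 = 6
n=4: count = 6+4 = 10
n=6: count = 10+6 = 16

16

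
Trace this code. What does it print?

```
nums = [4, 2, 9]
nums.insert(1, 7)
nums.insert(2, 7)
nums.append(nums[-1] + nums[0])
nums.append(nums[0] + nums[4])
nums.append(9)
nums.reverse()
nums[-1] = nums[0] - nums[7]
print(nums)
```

[9, 13, 13, 9, 2, 7, 7, 5]

insert 7 at 1 → [4, 7, 2, 9]
insert 7 at 2 → [4, 7, 7, 2, 9]
append nums[-1]+nums[0] = 9+4 = 13 → [4, 7, 7, 2, 9, 13]
append nums[0]+nums[4] = 4+9 = 13 → [4, 7, 7, 2, 9, 13, 13]
append 9 → [4, 7, 7, 2, 9, 13, 13, 9]
reverse → [9, 13, 13, 9, 2, 7, 7, 4]
nums[-1] = nums[0]-nums[7] = 9-4 = 5 → [9, 13, 13, 9, 2, 7, 7, 5]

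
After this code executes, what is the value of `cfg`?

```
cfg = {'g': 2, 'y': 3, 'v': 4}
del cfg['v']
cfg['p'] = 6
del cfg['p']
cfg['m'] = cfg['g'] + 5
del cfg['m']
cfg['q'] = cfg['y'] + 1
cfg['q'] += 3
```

del 'v' → {'g': 2, 'y': 3}
cfg['p'] = 6 → {'g': 2, 'y': 3, 'p': 6}
del 'p' → {'g': 2, 'y': 3}
cfg['m'] = cfg['g']+5 = 7 → {'g': 2, 'y': 3, 'm': 7}
del 'm' → {'g': 2, 'y': 3}
cfg['q'] = cfg['y']+1 = 4 → {'g': 2, 'y': 3, 'q': 4}
cfg['q'] = 4+3 = 7 → {'g': 2, 'y': 3, 'q': 7}

{'g': 2, 'y': 3, 'q': 7}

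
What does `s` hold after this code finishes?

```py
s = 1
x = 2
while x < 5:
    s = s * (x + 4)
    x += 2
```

x=2: s = 1*6 = 6
x=4: s = 6*8 = 48

48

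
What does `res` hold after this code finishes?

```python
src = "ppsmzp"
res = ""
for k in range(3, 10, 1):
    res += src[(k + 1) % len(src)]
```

'zpppsmz'

k=3: add src[4]='z' → 'z'
k=4: add src[5]='p' → 'zp'
k=5: add src[0]='p' → 'zpp'
k=6: add src[1]='p' → 'zppp'
k=7: add src[2]='s' → 'zppps'
k=8: add src[3]='m' → 'zpppsm'
k=9: add src[4]='z' → 'zpppsmz'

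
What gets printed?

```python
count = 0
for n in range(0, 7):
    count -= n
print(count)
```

n=0: count = 0-0 = 0
n=1: count = 0-1 = -1
n=2: count = (-1)-2 = -3
n=3: count = (-3)-3 = -6
n=4: count = (-6)-4 = -10
n=5: count = (-10)-5 = -15
n=6: count = (-15)-6 = -21

-21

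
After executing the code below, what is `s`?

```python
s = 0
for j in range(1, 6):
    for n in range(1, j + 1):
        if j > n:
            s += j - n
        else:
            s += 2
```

j=1,n=1: not 1>1, s = 0+2 = 2
j=2,n=1: 2>1, s = 2+1 = 3
j=2,n=2: not 2>2, s = 3+2 = 5
j=3,n=1: 3>1, s = 5+2 = 7
j=3,n=2: 3>2, s = 7+1 = 8
j=3,n=3: not 3>3, s = 8+2 = 10
j=4,n=1: 4>1, s = 10+3 = 13
j=4,n=2: 4>2, s = 13+2 = 15
j=4,n=3: 4>3, s = 15+1 = 16
j=4,n=4: not 4>4, s = 16+2 = 18
j=5,n=1: 5>1, s = 18+4 = 22
j=5,n=2: 5>2, s = 22+3 = 25
j=5,n=3: 5>3, s = 25+2 = 27
j=5,n=4: 5>4, s = 27+1 = 28
j=5,n=5: not 5>5, s = 28+2 = 30

30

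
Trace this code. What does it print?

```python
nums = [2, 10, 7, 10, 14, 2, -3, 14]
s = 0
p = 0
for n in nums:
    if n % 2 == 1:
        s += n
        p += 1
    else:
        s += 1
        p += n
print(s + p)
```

n=2: not odd, s = 0+1 = 1; p=2
n=10: not odd, s = 1+1 = 2; p=12
n=7: odd, s = 2+7 = 9; p=13
n=10: not odd, s = 9+1 = 10; p=23
n=14: not odd, s = 10+1 = 11; p=37
n=2: not odd, s = 11+1 = 12; p=39
n=-3: odd, s = 12+(-3) = 9; p=40
n=14: not odd, s = 9+1 = 10; p=54
s+p = 10+54 = 64

64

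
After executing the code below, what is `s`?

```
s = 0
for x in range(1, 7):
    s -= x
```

-21

x=1: s = 0-1 = -1
x=2: s = (-1)-2 = -3
x=3: s = (-3)-3 = -6
x=4: s = (-6)-4 = -10
x=5: s = (-10)-5 = -15
x=6: s = (-15)-6 = -21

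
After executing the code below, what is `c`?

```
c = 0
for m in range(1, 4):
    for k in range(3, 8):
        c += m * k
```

150

m=1,k=3: c = 0+3 = 3
m=1,k=4: c = 3+4 = 7
m=1,k=5: c = 7+5 = 12
m=1,k=6: c = 12+6 = 18
m=1,k=7: c = 18+7 = 25
m=2,k=3: c = 25+6 = 31
m=2,k=4: c = 31+8 = 39
m=2,k=5: c = 39+10 = 49
m=2,k=6: c = 49+12 = 61
m=2,k=7: c = 61+14 = 75
m=3,k=3: c = 75+9 = 84
m=3,k=4: c = 84+12 = 96
m=3,k=5: c = 96+15 = 111
m=3,k=6: c = 111+18 = 129
m=3,k=7: c = 129+21 = 150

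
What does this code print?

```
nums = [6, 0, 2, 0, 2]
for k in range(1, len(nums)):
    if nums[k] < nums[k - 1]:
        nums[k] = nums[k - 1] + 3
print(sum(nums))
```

60

k=1: 0<6, nums[1] = 6+3 = 9 → [6, 9, 2, 0, 2]
k=2: 2<9, nums[2] = 9+3 = 12 → [6, 9, 12, 0, 2]
k=3: 0<12, nums[3] = 12+3 = 15 → [6, 9, 12, 15, 2]
k=4: 2<15, nums[4] = 15+3 = 18 → [6, 9, 12, 15, 18]
sum = 60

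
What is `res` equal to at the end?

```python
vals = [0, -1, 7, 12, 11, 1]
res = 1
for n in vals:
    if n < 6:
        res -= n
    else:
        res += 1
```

n=0: <6, res = 1-0 = 1
n=-1: <6, res = 1-(-1) = 2
n=7: not <6, res = 2+1 = 3
n=12: not <6, res = 3+1 = 4
n=11: not <6, res = 4+1 = 5
n=1: <6, res = 5-1 = 4

4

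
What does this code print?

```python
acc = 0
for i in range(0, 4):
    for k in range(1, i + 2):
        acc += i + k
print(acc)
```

i=0,k=1: acc = 0+1 = 1
i=1,k=1: acc = 1+2 = 3
i=1,k=2: acc = 3+3 = 6
i=2,k=1: acc = 6+3 = 9
i=2,k=2: acc = 9+4 = 13
i=2,k=3: acc = 13+5 = 18
i=3,k=1: acc = 18+4 = 22
i=3,k=2: acc = 22+5 = 27
i=3,k=3: acc = 27+6 = 33
i=3,k=4: acc = 33+7 = 40

40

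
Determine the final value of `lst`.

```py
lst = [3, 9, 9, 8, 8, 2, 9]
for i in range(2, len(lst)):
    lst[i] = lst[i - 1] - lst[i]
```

i=2: lst[2] = 9-9 = 0 → [3, 9, 0, 8, 8, 2, 9]
i=3: lst[3] = 0-8 = -8 → [3, 9, 0, -8, 8, 2, 9]
i=4: lst[4] = (-8)-8 = -16 → [3, 9, 0, -8, -16, 2, 9]
i=5: lst[5] = (-16)-2 = -18 → [3, 9, 0, -8, -16, -18, 9]
i=6: lst[6] = (-18)-9 = -27 → [3, 9, 0, -8, -16, -18, -27]

[3, 9, 0, -8, -16, -18, -27]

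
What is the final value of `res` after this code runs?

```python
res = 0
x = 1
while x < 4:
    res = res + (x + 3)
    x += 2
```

x=1: res = 0+4 = 4
x=3: res = 4+6 = 10

10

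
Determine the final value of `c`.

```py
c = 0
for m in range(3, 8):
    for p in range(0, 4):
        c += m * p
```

150

m=3,p=0: c = 0+0 = 0
m=3,p=1: c = 0+3 = 3
m=3,p=2: c = 3+6 = 9
m=3,p=3: c = 9+9 = 18
m=4,p=0: c = 18+0 = 18
m=4,p=1: c = 18+4 = 22
m=4,p=2: c = 22+8 = 30
m=4,p=3: c = 30+12 = 42
m=5,p=0: c = 42+0 = 42
m=5,p=1: c = 42+5 = 47
m=5,p=2: c = 47+10 = 57
m=5,p=3: c = 57+15 = 72
m=6,p=0: c = 72+0 = 72
m=6,p=1: c = 72+6 = 78
m=6,p=2: c = 78+12 = 90
m=6,p=3: c = 90+18 = 108
m=7,p=0: c = 108+0 = 108
m=7,p=1: c = 108+7 = 115
m=7,p=2: c = 115+14 = 129
m=7,p=3: c = 129+21 = 150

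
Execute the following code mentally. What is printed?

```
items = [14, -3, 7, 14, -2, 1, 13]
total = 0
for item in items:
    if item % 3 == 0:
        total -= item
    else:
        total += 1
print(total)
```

9

item=14: not %3==0, total = 0+1 = 1
item=-3: %3==0, total = 1-(-3) = 4
item=7: not %3==0, total = 4+1 = 5
item=14: not %3==0, total = 5+1 = 6
item=-2: not %3==0, total = 6+1 = 7
item=1: not %3==0, total = 7+1 = 8
item=13: not %3==0, total = 8+1 = 9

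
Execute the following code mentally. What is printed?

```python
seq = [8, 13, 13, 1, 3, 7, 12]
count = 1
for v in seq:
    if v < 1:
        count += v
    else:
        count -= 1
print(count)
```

v=8: not <1, count = 1-1 = 0
v=13: not <1, count = 0-1 = -1
v=13: not <1, count = (-1)-1 = -2
v=1: not <1, count = (-2)-1 = -3
v=3: not <1, count = (-3)-1 = -4
v=7: not <1, count = (-4)-1 = -5
v=12: not <1, count = (-5)-1 = -6

-6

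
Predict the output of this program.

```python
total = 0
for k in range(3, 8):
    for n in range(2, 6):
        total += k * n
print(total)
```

k=3,n=2: total = 0+6 = 6
k=3,n=3: total = 6+9 = 15
k=3,n=4: total = 15+12 = 27
k=3,n=5: total = 27+15 = 42
k=4,n=2: total = 42+8 = 50
k=4,n=3: total = 50+12 = 62
k=4,n=4: total = 62+16 = 78
k=4,n=5: total = 78+20 = 98
k=5,n=2: total = 98+10 = 108
k=5,n=3: total = 108+15 = 123
k=5,n=4: total = 123+20 = 143
k=5,n=5: total = 143+25 = 168
k=6,n=2: total = 168+12 = 180
k=6,n=3: total = 180+18 = 198
k=6,n=4: total = 198+24 = 222
k=6,n=5: total = 222+30 = 252
k=7,n=2: total = 252+14 = 266
k=7,n=3: total = 266+21 = 287
k=7,n=4: total = 287+28 = 315
k=7,n=5: total = 315+35 = 350

350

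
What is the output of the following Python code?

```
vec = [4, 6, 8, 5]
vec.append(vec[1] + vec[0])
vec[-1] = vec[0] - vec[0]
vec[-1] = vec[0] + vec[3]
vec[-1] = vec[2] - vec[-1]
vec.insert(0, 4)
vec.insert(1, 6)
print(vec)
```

[4, 6, 4, 6, 8, 5, -1]

append vec[1]+vec[0] = 6+4 = 10 → [4, 6, 8, 5, 10]
vec[-1] = vec[0]-vec[0] = 4-4 = 0 → [4, 6, 8, 5, 0]
vec[-1] = vec[0]+vec[3] = 4+5 = 9 → [4, 6, 8, 5, 9]
vec[-1] = vec[2]-vec[-1] = 8-9 = -1 → [4, 6, 8, 5, -1]
insert 4 at 0 → [4, 4, 6, 8, 5, -1]
insert 6 at 1 → [4, 6, 4, 6, 8, 5, -1]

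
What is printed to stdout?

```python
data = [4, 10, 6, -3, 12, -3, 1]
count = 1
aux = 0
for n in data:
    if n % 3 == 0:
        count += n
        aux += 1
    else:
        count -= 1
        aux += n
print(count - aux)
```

n=4: not %3==0, count = 1-1 = 0; aux=4
n=10: not %3==0, count = 0-1 = -1; aux=14
n=6: %3==0, count = (-1)+6 = 5; aux=15
n=-3: %3==0, count = 5+(-3) = 2; aux=16
n=12: %3==0, count = 2+12 = 14; aux=17
n=-3: %3==0, count = 14+(-3) = 11; aux=18
n=1: not %3==0, count = 11-1 = 10; aux=19
count-aux = 10-19 = -9

-9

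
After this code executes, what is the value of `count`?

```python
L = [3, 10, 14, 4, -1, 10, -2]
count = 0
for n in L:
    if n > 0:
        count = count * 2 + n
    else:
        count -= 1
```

199

n=3: >0, count = 0*2+3 = 3
n=10: >0, count = 3*2+10 = 16
n=14: >0, count = 16*2+14 = 46
n=4: >0, count = 46*2+4 = 96
n=-1: not >0, count = 96-1 = 95
n=10: >0, count = 95*2+10 = 200
n=-2: not >0, count = 200-1 = 199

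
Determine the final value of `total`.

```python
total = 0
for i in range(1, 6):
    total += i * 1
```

i=1: total = 0+1*1 = 1
i=2: total = 1+2*1 = 3
i=3: total = 3+3*1 = 6
i=4: total = 6+4*1 = 10
i=5: total = 10+5*1 = 15

15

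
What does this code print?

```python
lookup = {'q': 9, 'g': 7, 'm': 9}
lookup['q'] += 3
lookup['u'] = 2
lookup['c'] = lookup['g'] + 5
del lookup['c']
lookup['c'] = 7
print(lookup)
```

lookup['q'] = 9+3 = 12 → {'q': 12, 'g': 7, 'm': 9}
lookup['u'] = 2 → {'q': 12, 'g': 7, 'm': 9, 'u': 2}
lookup['c'] = lookup['g']+5 = 12 → {'q': 12, 'g': 7, 'm': 9, 'u': 2, 'c': 12}
del 'c' → {'q': 12, 'g': 7, 'm': 9, 'u': 2}
lookup['c'] = 7 → {'q': 12, 'g': 7, 'm': 9, 'u': 2, 'c': 7}

{'q': 12, 'g': 7, 'm': 9, 'u': 2, 'c': 7}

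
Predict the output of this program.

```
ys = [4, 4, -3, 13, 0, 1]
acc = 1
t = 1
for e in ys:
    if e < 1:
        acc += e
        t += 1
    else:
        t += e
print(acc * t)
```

-50

e=4: not <1; t=5
e=4: not <1; t=9
e=-3: <1, acc = 1+(-3) = -2; t=10
e=13: not <1; t=23
e=0: <1, acc = (-2)+0 = -2; t=24
e=1: not <1; t=25
acc*t = (-2)*25 = -50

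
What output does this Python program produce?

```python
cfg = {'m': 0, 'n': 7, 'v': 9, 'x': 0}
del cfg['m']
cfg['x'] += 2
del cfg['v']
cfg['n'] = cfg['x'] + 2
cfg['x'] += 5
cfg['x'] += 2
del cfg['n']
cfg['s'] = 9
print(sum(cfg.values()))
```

del 'm' → {'n': 7, 'v': 9, 'x': 0}
cfg['x'] = 0+2 = 2 → {'n': 7, 'v': 9, 'x': 2}
del 'v' → {'n': 7, 'x': 2}
cfg['n'] = cfg['x']+2 = 4 → {'n': 4, 'x': 2}
cfg['x'] = 2+5 = 7 → {'n': 4, 'x': 7}
cfg['x'] = 7+2 = 9 → {'n': 4, 'x': 9}
del 'n' → {'x': 9}
cfg['s'] = 9 → {'x': 9, 's': 9}
sum of values = 18

18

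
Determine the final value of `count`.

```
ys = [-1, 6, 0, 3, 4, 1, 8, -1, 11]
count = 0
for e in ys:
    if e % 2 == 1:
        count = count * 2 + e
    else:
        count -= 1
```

e=-1: odd, count = 0*2+(-1) = -1
e=6: not odd, count = (-1)-1 = -2
e=0: not odd, count = (-2)-1 = -3
e=3: odd, count = (-3)*2+3 = -3
e=4: not odd, count = (-3)-1 = -4
e=1: odd, count = (-4)*2+1 = -7
e=8: not odd, count = (-7)-1 = -8
e=-1: odd, count = (-8)*2+(-1) = -17
e=11: odd, count = (-17)*2+11 = -23

-23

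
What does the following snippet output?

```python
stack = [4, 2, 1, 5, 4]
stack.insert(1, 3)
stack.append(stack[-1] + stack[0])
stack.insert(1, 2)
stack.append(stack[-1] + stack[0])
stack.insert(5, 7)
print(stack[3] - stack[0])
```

-2

insert 3 at 1 → [4, 3, 2, 1, 5, 4]
append stack[-1]+stack[0] = 4+4 = 8 → [4, 3, 2, 1, 5, 4, 8]
insert 2 at 1 → [4, 2, 3, 2, 1, 5, 4, 8]
append stack[-1]+stack[0] = 8+4 = 12 → [4, 2, 3, 2, 1, 5, 4, 8, 12]
insert 7 at 5 → [4, 2, 3, 2, 1, 7, 5, 4, 8, 12]
stack[3]-stack[0] = 2-4 = -2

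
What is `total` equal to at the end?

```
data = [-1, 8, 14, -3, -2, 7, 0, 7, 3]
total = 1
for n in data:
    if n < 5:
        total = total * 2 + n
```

-13

n=-1: <5, total = 1*2+(-1) = 1
n=8: not <5
n=14: not <5
n=-3: <5, total = 1*2+(-3) = -1
n=-2: <5, total = (-1)*2+(-2) = -4
n=7: not <5
n=0: <5, total = (-4)*2+0 = -8
n=7: not <5
n=3: <5, total = (-8)*2+3 = -13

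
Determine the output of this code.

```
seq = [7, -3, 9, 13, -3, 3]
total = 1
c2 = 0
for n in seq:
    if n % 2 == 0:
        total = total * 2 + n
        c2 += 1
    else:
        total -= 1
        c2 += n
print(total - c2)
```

-31

n=7: not even, total = 1-1 = 0; c2=7
n=-3: not even, total = 0-1 = -1; c2=4
n=9: not even, total = (-1)-1 = -2; c2=13
n=13: not even, total = (-2)-1 = -3; c2=26
n=-3: not even, total = (-3)-1 = -4; c2=23
n=3: not even, total = (-4)-1 = -5; c2=26
total-c2 = (-5)-26 = -31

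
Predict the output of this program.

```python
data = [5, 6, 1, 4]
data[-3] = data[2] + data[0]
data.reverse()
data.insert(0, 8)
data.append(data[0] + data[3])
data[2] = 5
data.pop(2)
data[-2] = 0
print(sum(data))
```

data[-3] = data[2]+data[0] = 1+5 = 6 → [5, 6, 1, 4]
reverse → [4, 1, 6, 5]
insert 8 at 0 → [8, 4, 1, 6, 5]
append data[0]+data[3] = 8+6 = 14 → [8, 4, 1, 6, 5, 14]
data[2] = 5 → [8, 4, 5, 6, 5, 14]
pop(2) removes 5 → [8, 4, 6, 5, 14]
data[-2] = 0 → [8, 4, 6, 0, 14]
sum = 32

32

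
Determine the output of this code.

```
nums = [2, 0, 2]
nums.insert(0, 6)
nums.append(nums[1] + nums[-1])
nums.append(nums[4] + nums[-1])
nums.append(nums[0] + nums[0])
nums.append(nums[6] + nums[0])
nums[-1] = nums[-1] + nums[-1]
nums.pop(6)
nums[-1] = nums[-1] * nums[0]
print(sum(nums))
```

238

insert 6 at 0 → [6, 2, 0, 2]
append nums[1]+nums[-1] = 2+2 = 4 → [6, 2, 0, 2, 4]
append nums[4]+nums[-1] = 4+4 = 8 → [6, 2, 0, 2, 4, 8]
append nums[0]+nums[0] = 6+6 = 12 → [6, 2, 0, 2, 4, 8, 12]
append nums[6]+nums[0] = 12+6 = 18 → [6, 2, 0, 2, 4, 8, 12, 18]
nums[-1] = nums[-1]+nums[-1] = 18+18 = 36 → [6, 2, 0, 2, 4, 8, 12, 36]
pop(6) removes 12 → [6, 2, 0, 2, 4, 8, 36]
nums[-1] = nums[-1]*nums[0] = 36*6 = 216 → [6, 2, 0, 2, 4, 8, 216]
sum = 238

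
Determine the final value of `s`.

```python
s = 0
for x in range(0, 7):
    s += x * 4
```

84

x=0: s = 0+0*4 = 0
x=1: s = 0+1*4 = 4
x=2: s = 4+2*4 = 12
x=3: s = 12+3*4 = 24
x=4: s = 24+4*4 = 40
x=5: s = 40+5*4 = 60
x=6: s = 60+6*4 = 84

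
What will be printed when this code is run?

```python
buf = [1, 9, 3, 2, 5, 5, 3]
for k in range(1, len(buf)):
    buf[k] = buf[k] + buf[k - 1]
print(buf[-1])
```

k=1: buf[1] = 9+1 = 10 → [1, 10, 3, 2, 5, 5, 3]
k=2: buf[2] = 3+10 = 13 → [1, 10, 13, 2, 5, 5, 3]
k=3: buf[3] = 2+13 = 15 → [1, 10, 13, 15, 5, 5, 3]
k=4: buf[4] = 5+15 = 20 → [1, 10, 13, 15, 20, 5, 3]
k=5: buf[5] = 5+20 = 25 → [1, 10, 13, 15, 20, 25, 3]
k=6: buf[6] = 3+25 = 28 → [1, 10, 13, 15, 20, 25, 28]

28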